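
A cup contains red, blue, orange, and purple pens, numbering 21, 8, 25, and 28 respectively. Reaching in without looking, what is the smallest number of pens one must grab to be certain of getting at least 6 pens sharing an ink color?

The worst case takes 5 pens of each ink color without reaching 6 of any: 4 × 5 = 20.
The next pen must bring some ink color to 6, so 20 + 1 = 21.

21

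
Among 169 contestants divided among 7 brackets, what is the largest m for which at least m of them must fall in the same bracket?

If each of the 7 brackets held at most 24, the total would be at most 7 × 24 = 168 < 169, a contradiction.
So at least one holds ⌈169/7⌉ = 25.

25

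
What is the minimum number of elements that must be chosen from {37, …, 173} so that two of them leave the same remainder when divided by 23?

Use the pigeonhole principle on residue classes: group the integers by remainder mod 23; there are 23 residue classes, each nonempty in this range.
Choosing one from each class (23 integers) avoids any shared remainder.
One more choice must repeat a class, so two differ by a multiple of 23. Hence 23 + 1 = 24.

24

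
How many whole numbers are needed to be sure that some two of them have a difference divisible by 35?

36

Two integers differ by a multiple of 35 exactly when they share a remainder mod 35.
There are 35 residue classes mod 35, so 35 integers can all lie in distinct classes.
One more integer must repeat a residue, giving a difference divisible by 35. So n = 35 + 1 = 36.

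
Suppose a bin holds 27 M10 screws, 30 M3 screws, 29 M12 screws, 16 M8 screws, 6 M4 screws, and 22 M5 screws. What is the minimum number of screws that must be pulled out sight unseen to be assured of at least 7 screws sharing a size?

37

Treat the 6 sizes as pigeonholes.
The worst case takes 6 screws of each size without reaching 7 of any: 6 × 6 = 36.
The next screw must bring some size to 7, so 36 + 1 = 37.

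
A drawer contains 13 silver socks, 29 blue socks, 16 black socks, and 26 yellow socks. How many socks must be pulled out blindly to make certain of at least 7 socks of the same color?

25

The worst case takes 6 socks of each color without reaching 7 of any: 4 × 6 = 24.
The next sock must bring some color to 7, so 24 + 1 = 25.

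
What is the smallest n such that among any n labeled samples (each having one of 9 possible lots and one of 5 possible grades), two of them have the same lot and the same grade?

There are 9 × 5 = 45 (lot, grade) combinations acting as pigeonholes.
With 45 labeled samples we could place one in each, avoiding any repeat.
One more forces some (lot, grade) pair to hold 2, so 45 + 1 = 46.

46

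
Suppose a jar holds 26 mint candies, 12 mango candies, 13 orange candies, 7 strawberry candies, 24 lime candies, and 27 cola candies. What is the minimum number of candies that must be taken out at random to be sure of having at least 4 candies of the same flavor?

19

The worst case takes 3 candies of each flavor without reaching 4 of any: 6 × 3 = 18.
The next candy must bring some flavor to 4, so 18 + 1 = 19.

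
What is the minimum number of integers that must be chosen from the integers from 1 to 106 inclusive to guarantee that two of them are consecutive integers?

54

Partition {1, …, 106} into 53 pairs: {1,2}, {3,4}, …, {105,106}.
Choosing 53 integers — say the 53 even numbers 2, 4, …, 106 — takes one from each pair and avoids the property.
Choosing 54 forces two into the same pair by pigeonhole, and those are consecutive. So 54.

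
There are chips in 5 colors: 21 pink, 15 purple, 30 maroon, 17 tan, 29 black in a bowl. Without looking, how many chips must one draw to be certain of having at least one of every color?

The hardest color to obtain is purple: we could draw every other chip first — 112 − 15 = 97 chips — without a single purple one.
The next draw must be purple, so 97 + 1 = 98.

98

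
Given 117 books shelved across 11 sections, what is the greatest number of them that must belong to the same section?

The 117 books fall into 11 sections.
If each of the 11 sections held at most 10, the total would be at most 11 × 10 = 110 < 117, a contradiction.
So at least one holds ⌈117/11⌉ = 11.

11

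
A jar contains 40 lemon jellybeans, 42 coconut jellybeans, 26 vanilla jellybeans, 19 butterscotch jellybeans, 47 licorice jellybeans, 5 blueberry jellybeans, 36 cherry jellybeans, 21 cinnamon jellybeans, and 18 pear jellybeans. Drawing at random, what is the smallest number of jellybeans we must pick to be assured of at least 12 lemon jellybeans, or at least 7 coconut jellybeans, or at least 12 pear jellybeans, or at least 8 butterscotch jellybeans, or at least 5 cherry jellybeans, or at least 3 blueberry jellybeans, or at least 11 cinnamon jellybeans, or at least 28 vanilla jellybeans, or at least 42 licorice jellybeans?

The worst case stops just short of every target: 11 lemon, 6 coconut, all 26 vanilla, 7 butterscotch, 41 licorice, 2 blueberry, 4 cherry, 10 cinnamon, 11 pear — 11 + 6 + 26 + 7 + 41 + 2 + 4 + 10 + 11 = 118 jellybeans.
One more jellybean must push some flavor to its target, so 118 + 1 = 119.

119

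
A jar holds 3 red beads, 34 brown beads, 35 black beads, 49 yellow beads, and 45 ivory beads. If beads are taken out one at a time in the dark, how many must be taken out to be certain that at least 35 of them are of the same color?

140

Treat the 5 colors as pigeonholes.
In the worst case we take at most 34 of each color, but all 3 red (fewer than 34), giving 3 + 34 + 34 + 34 + 34 = 139.
One more bead then forces some color to 35, so 139 + 1 = 140.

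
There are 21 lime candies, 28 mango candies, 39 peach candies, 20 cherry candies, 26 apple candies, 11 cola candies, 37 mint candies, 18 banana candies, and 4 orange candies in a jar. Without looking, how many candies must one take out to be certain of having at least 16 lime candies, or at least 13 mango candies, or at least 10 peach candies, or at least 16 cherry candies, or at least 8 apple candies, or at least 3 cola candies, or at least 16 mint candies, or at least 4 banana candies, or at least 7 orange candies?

Each of the 9 flavors has its own threshold; avoid all of them simultaneously.
The worst case stops just short of every target: 15 lime, 12 mango, 9 peach, 15 cherry, 7 apple, 2 cola, 15 mint, 3 banana, all 4 orange — 15 + 12 + 9 + 15 + 7 + 2 + 15 + 3 + 4 = 82 candies.
One more candy must push some flavor to its target, so 82 + 1 = 83.

83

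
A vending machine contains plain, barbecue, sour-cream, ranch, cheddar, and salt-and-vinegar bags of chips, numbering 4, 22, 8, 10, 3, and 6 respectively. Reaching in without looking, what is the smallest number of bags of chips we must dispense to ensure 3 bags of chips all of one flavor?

The worst case takes 2 bags of chips of each flavor without reaching 3 of any: 6 × 2 = 12.
The next bag of chips must bring some flavor to 3, so 12 + 1 = 13.

13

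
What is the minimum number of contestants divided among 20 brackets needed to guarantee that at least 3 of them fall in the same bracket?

41

There are 20 brackets acting as pigeonholes.
With 20 × 2 = 40 contestants we could place exactly 2 in each, with no class reaching 3.
One more forces some class to hold 3, so 40 + 1 = 41.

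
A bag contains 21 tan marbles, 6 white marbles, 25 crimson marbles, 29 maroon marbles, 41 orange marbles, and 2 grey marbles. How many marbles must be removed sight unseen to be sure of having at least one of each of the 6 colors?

The hardest color to obtain is grey: we could draw every other marble first — 124 − 2 = 122 marbles — without a single grey one.
The next draw must be grey, so 122 + 1 = 123.

123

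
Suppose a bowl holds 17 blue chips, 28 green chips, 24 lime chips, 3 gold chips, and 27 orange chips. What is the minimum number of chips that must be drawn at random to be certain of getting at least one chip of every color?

97

The hardest color to obtain is gold: we could draw every other chip first — 99 − 3 = 96 chips — without a single gold one.
The next draw must be gold, so 96 + 1 = 97.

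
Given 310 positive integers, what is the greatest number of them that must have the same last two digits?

4

There are 100 possible two-digit endings, which serve as the pigeonholes.
If each of the 100 possible two-digit endings held at most 3, the total would be at most 100 × 3 = 300 < 310, a contradiction.
So at least one holds ⌈310/100⌉ = 4.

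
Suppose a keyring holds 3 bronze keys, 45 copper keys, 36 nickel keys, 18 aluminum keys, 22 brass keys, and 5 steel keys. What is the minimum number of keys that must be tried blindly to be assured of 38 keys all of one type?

Treat the 6 types as pigeonholes.
In the worst case we take at most 37 of each type, but all 3 bronze, all 36 nickel, all 18 aluminum, all 22 brass, and all 5 steel (fewer than 37), giving 3 + 37 + 36 + 18 + 22 + 5 = 121.
One more key then forces some type to 38, so 121 + 1 = 122.

122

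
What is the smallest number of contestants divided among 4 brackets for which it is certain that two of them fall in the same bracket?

5

There are 4 brackets acting as pigeonholes.
With 4 contestants we could place one in each, avoiding any repeat.
One more forces some class to hold 2, so 4 + 1 = 5.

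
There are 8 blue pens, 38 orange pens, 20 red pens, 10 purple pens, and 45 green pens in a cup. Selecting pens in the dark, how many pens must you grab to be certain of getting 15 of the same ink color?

In the worst case we take at most 14 of each ink color, but all 8 blue and all 10 purple (fewer than 14), giving 8 + 14 + 14 + 10 + 14 = 60.
One more pen then forces some ink color to 15, so 60 + 1 = 61.

61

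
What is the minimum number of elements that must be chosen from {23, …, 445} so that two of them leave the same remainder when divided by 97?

Group the integers by remainder mod 97; there are 97 residue classes, each nonempty in this range.
Choosing one from each class (97 integers) avoids any shared remainder.
One more choice must repeat a class, so two differ by a multiple of 97. Hence 97 + 1 = 98.

98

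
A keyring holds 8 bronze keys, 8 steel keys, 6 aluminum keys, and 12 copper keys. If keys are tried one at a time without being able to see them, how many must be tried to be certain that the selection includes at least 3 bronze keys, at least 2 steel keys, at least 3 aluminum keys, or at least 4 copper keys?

9

The worst case stops just short of every target: 2 bronze, 1 steel, 2 aluminum, 3 copper — 2 + 1 + 2 + 3 = 8 keys.
One more key must push some type to its target, so 8 + 1 = 9.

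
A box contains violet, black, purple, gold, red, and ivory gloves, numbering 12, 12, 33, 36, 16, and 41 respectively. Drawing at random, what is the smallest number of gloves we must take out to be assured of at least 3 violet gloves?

141

To avoid violet gloves as long as possible, exhaust the other 5 colors first.
The worst case draws every non-violet glove first: 12 + 33 + 36 + 16 + 41 = 138.
The next 3 draws are then forced to be violet, giving 138 + 3 = 141.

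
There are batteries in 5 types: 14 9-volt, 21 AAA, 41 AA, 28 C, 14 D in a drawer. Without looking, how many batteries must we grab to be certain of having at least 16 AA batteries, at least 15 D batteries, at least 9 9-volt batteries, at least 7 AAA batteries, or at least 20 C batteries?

63

The worst case stops just short of every target: 8 9-volt, 6 AAA, 15 AA, 19 C, 14 D — 8 + 6 + 15 + 19 + 14 = 62 batteries.
One more battery must push some type to its target, so 62 + 1 = 63.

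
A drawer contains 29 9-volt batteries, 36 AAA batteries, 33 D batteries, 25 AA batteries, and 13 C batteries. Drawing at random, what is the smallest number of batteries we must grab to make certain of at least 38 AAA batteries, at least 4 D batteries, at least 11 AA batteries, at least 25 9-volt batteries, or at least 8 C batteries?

The worst case stops just short of every target: 24 9-volt, all 36 AAA, 3 D, 10 AA, 7 C — 24 + 36 + 3 + 10 + 7 = 80 batteries.
One more battery must push some type to its target, so 80 + 1 = 81.

81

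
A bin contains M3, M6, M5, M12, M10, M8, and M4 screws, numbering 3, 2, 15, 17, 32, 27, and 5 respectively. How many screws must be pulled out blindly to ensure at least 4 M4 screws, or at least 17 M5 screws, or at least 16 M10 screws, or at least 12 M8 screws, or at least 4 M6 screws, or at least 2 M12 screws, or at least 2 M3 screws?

Each of the 7 sizes has its own threshold; avoid all of them simultaneously.
The worst case stops just short of every target: 1 M3, all 2 M6, all 15 M5, 1 M12, 15 M10, 11 M8, 3 M4 — 1 + 2 + 15 + 1 + 15 + 11 + 3 = 48 screws.
One more screw must push some size to its target, so 48 + 1 = 49.

49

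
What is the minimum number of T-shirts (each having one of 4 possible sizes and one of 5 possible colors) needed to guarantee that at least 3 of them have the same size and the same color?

There are 4 × 5 = 20 (size, color) combinations acting as pigeonholes.
With 20 × 2 = 40 T-shirts we could place exactly 2 in each, with no (size, color) pair reaching 3.
One more forces some (size, color) pair to hold 3, so 40 + 1 = 41.

41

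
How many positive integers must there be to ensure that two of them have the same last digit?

11

There are 10 possible last digits acting as pigeonholes.
With 10 positive integers we could place one in each, avoiding any repeat.
One more forces some class to hold 2, so 10 + 1 = 11.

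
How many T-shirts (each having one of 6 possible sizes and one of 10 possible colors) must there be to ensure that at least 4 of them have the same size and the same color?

There are 6 × 10 = 60 (size, color) combinations acting as pigeonholes.
With 60 × 3 = 180 T-shirts we could place exactly 3 in each, with no (size, color) pair reaching 4.
One more forces some (size, color) pair to hold 4, so 180 + 1 = 181.

181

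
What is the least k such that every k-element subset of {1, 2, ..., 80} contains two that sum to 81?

Partition {1, …, 80} into 40 pairs: {1,80}, {2,79}, …, {40,41}.
Choosing 40 integers — say the integers 1 through 40 — takes one from each pair and avoids the property.
Choosing 41 forces two into the same pair by pigeonhole, and those sum to 81. So 41.

41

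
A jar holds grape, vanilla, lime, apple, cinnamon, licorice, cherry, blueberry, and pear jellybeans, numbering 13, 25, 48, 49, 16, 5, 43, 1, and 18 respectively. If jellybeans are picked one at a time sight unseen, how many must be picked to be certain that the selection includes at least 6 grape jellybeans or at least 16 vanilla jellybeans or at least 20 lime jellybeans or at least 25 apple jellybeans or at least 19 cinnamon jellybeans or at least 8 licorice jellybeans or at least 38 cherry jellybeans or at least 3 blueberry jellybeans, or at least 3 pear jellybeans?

The worst case stops just short of every target: 5 grape, 15 vanilla, 19 lime, 24 apple, all 16 cinnamon, all 5 licorice, 37 cherry, all 1 blueberry, 2 pear — 5 + 15 + 19 + 24 + 16 + 5 + 37 + 1 + 2 = 124 jellybeans.
One more jellybean must push some flavor to its target, so 124 + 1 = 125.

125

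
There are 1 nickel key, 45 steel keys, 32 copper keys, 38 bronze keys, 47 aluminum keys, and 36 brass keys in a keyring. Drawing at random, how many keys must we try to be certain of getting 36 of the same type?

174

Treat the 6 types as pigeonholes.
In the worst case we take at most 35 of each type, but all 1 nickel and all 32 copper (fewer than 35), giving 1 + 35 + 32 + 35 + 35 + 35 = 173.
One more key then forces some type to 36, so 173 + 1 = 174.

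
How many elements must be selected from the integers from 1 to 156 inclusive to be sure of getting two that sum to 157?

Partition {1, …, 156} into 78 pairs: {1,156}, {2,155}, …, {78,79}.
Choosing 78 integers — say the integers 1 through 78 — takes one from each pair and avoids the property.
Choosing 79 forces two into the same pair by pigeonhole, and those sum to 157. So 79.

79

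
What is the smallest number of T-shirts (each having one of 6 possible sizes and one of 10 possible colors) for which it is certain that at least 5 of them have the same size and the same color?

241

There are 6 × 10 = 60 (size, color) combinations acting as pigeonholes.
With 60 × 4 = 240 T-shirts we could place exactly 4 in each, with no (size, color) pair reaching 5.
One more forces some (size, color) pair to hold 5, so 240 + 1 = 241.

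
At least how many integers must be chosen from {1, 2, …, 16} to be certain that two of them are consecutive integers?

Partition {1, …, 16} into 8 pairs: {1,2}, {3,4}, …, {15,16}.
Choosing 8 integers — say the 8 even numbers 2, 4, …, 16 — takes one from each pair and avoids the property.
Choosing 9 forces two into the same pair by pigeonhole, and those are consecutive. So 9.

9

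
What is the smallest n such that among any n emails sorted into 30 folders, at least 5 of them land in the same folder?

There are 30 folders acting as pigeonholes.
With 30 × 4 = 120 emails we could place exactly 4 in each, with no class reaching 5.
One more forces some class to hold 5, so 120 + 1 = 121.

121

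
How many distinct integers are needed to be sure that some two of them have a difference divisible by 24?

25

Use the pigeonhole principle on residue classes: two integers differ by a multiple of 24 exactly when they share a remainder mod 24.
There are 24 residue classes mod 24, so 24 integers can all lie in distinct classes.
One more integer must repeat a residue, giving a difference divisible by 24. So n = 24 + 1 = 25.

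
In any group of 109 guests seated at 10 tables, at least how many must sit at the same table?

11

If each of the 10 tables held at most 10, the total would be at most 10 × 10 = 100 < 109, a contradiction.
So at least one holds ⌈109/10⌉ = 11.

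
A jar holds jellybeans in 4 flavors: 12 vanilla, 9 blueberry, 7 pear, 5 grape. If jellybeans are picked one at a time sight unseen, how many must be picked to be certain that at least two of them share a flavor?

5

The worst case takes 1 jellybean of each flavor without reaching 2 of any: 4 × 1 = 4.
The next jellybean must bring some flavor to 2, so 4 + 1 = 5.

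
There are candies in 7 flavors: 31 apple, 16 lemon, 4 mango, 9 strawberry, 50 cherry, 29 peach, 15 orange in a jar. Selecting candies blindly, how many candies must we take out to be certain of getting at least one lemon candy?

139

The worst case draws every non-lemon candy first: 31 + 4 + 9 + 50 + 29 + 15 = 138.
The next draw is then forced to be lemon, giving 138 + 1 = 139.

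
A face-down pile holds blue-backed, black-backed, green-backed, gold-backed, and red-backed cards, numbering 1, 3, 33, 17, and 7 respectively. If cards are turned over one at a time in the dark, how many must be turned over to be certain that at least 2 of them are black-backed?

60

To avoid black-backed cards as long as possible, exhaust the other 4 back colors first.
The worst case draws every non-black-backed card first: 1 + 33 + 17 + 7 = 58.
The next 2 draws are then forced to be black-backed, giving 58 + 2 = 60.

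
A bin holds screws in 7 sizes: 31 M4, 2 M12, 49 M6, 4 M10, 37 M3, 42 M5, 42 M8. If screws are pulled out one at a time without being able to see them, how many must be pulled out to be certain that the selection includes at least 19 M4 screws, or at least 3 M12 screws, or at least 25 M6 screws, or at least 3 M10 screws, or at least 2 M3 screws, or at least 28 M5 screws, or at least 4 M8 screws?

Each of the 7 sizes has its own threshold; avoid all of them simultaneously.
The worst case stops just short of every target: 18 M4, 2 M12, 24 M6, 2 M10, 1 M3, 27 M5, 3 M8 — 18 + 2 + 24 + 2 + 1 + 27 + 3 = 77 screws.
One more screw must push some size to its target, so 77 + 1 = 78.

78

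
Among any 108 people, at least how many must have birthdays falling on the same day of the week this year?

There are 7 days of the week, which serve as the pigeonholes.
If each of the 7 days of the week held at most 15, the total would be at most 7 × 15 = 105 < 108, a contradiction.
So at least one holds ⌈108/7⌉ = 16.

16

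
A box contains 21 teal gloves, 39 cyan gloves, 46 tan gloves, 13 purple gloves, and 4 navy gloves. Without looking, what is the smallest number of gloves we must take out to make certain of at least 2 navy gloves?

The worst case draws every non-navy glove first: 21 + 39 + 46 + 13 = 119.
The next 2 draws are then forced to be navy, giving 119 + 2 = 121.

121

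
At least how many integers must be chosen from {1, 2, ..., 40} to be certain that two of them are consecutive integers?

Partition {1, …, 40} into 20 pairs: {1,2}, {3,4}, …, {39,40}.
Choosing 20 integers — say the 20 even numbers 2, 4, …, 40 — takes one from each pair and avoids the property.
Choosing 21 forces two into the same pair by pigeonhole, and those are consecutive. So 21.

21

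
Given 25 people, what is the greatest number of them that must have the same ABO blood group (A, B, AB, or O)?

There are 4 ABO blood groups, which serve as the pigeonholes.
If each of the 4 ABO blood groups held at most 6, the total would be at most 4 × 6 = 24 < 25, a contradiction.
So at least one holds ⌈25/4⌉ = 7.

7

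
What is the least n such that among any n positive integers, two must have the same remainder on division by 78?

79

Two integers differ by a multiple of 78 exactly when they share a remainder mod 78.
There are 78 residue classes mod 78, so 78 integers can all lie in distinct classes.
One more integer must repeat a residue, giving a difference divisible by 78. So n = 78 + 1 = 79.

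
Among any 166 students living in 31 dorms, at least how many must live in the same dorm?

The 166 students fall into 31 dorms.
If each of the 31 dorms held at most 5, the total would be at most 31 × 5 = 155 < 166, a contradiction.
So at least one holds ⌈166/31⌉ = 6.

6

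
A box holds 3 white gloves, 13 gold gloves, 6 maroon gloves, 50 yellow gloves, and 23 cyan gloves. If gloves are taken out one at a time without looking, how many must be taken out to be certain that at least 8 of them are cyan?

The worst case draws every non-cyan glove first: 3 + 13 + 6 + 50 = 72.
The next 8 draws are then forced to be cyan, giving 72 + 8 = 80.

80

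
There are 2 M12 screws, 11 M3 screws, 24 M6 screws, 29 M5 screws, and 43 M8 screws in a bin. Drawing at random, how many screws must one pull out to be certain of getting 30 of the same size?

In the worst case we take at most 29 of each size, but all 2 M12, all 11 M3, and all 24 M6 (fewer than 29), giving 2 + 11 + 24 + 29 + 29 = 95.
One more screw then forces some size to 30, so 95 + 1 = 96.

96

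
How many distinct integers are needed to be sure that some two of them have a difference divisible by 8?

9

Two integers differ by a multiple of 8 exactly when they share a remainder mod 8.
There are 8 residue classes mod 8, so 8 integers can all lie in distinct classes.
One more integer must repeat a residue, giving a difference divisible by 8. So n = 8 + 1 = 9.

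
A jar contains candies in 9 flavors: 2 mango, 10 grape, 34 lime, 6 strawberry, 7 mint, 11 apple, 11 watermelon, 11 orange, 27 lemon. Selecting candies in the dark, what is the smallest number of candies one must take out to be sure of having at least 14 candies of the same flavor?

85

In the worst case we take at most 13 of each flavor, but all 2 mango, all 10 grape, all 6 strawberry, all 7 mint, all 11 apple, all 11 watermelon, and all 11 orange (fewer than 13), giving 2 + 10 + 13 + 6 + 7 + 11 + 11 + 11 + 13 = 84.
One more candy then forces some flavor to 14, so 84 + 1 = 85.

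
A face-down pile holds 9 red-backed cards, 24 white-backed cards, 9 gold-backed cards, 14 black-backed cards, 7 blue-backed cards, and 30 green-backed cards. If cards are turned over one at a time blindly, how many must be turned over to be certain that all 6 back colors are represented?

87

The hardest back color to obtain is blue-backed: we could draw every other card first — 93 − 7 = 86 cards — without a single blue-backed one.
The next draw must be blue-backed, so 86 + 1 = 87.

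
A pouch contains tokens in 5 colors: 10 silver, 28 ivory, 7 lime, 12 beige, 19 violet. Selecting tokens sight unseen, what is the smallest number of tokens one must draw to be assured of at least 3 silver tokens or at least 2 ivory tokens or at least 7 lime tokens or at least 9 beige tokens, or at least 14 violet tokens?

Each of the 5 colors has its own threshold; avoid all of them simultaneously.
The worst case stops just short of every target: 2 silver, 1 ivory, 6 lime, 8 beige, 13 violet — 2 + 1 + 6 + 8 + 13 = 30 tokens.
One more token must push some color to its target, so 30 + 1 = 31.

31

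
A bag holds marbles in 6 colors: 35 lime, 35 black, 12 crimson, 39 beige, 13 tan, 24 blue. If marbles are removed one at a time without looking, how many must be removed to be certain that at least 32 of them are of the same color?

143

In the worst case we take at most 31 of each color, but all 12 crimson, all 13 tan, and all 24 blue (fewer than 31), giving 31 + 31 + 12 + 31 + 13 + 24 = 142.
One more marble then forces some color to 32, so 142 + 1 = 143.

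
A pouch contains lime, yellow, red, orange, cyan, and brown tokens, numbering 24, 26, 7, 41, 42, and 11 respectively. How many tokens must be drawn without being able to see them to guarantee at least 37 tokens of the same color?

In the worst case we take at most 36 of each color, but all 24 lime, all 26 yellow, all 7 red, and all 11 brown (fewer than 36), giving 24 + 26 + 7 + 36 + 36 + 11 = 140.
One more token then forces some color to 37, so 140 + 1 = 141.

141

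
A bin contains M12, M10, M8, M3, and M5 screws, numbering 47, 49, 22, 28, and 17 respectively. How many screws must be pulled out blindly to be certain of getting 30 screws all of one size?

126

In the worst case we take at most 29 of each size, but all 22 M8, all 28 M3, and all 17 M5 (fewer than 29), giving 29 + 29 + 22 + 28 + 17 = 125.
One more screw then forces some size to 30, so 125 + 1 = 126.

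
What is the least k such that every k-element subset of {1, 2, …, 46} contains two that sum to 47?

24

Partition {1, …, 46} into 23 pairs: {1,46}, {2,45}, …, {23,24}.
Choosing 23 integers — say the integers 1 through 23 — takes one from each pair and avoids the property.
Choosing 24 forces two into the same pair by pigeonhole, and those sum to 47. So 24.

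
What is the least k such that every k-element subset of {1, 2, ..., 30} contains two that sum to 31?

Partition {1, …, 30} into 15 pairs: {1,30}, {2,29}, …, {15,16}.
Choosing 15 integers — say the integers 1 through 15 — takes one from each pair and avoids the property.
Choosing 16 forces two into the same pair by pigeonhole, and those sum to 31. So 16.

16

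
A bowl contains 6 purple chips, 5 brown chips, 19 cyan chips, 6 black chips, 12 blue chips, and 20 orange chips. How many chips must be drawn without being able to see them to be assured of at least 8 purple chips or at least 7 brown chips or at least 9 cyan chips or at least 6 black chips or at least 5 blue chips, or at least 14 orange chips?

42

The worst case stops just short of every target: all 6 purple, all 5 brown, 8 cyan, 5 black, 4 blue, 13 orange — 6 + 5 + 8 + 5 + 4 + 13 = 41 chips.
One more chip must push some color to its target, so 41 + 1 = 42.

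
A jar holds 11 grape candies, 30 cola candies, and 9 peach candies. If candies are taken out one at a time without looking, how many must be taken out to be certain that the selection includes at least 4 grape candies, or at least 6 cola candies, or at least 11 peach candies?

The worst case stops just short of every target: 3 grape, 5 cola, all 9 peach — 3 + 5 + 9 = 17 candies.
One more candy must push some flavor to its target, so 17 + 1 = 18.

18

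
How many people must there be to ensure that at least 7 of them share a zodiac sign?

There are 12 zodiac signs acting as pigeonholes.
With 12 × 6 = 72 people we could place exactly 6 in each, with no class reaching 7.
One more forces some class to hold 7, so 72 + 1 = 73.

73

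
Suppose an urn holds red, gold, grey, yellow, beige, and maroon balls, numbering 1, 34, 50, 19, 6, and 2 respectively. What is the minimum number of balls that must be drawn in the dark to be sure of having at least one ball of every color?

112

The hardest color to obtain is red: we could draw every other ball first — 112 − 1 = 111 balls — without a single red one.
The next draw must be red, so 111 + 1 = 112.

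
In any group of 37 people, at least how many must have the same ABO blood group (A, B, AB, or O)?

10

If each of the 4 ABO blood groups held at most 9, the total would be at most 4 × 9 = 36 < 37, a contradiction.
So at least one holds ⌈37/4⌉ = 10.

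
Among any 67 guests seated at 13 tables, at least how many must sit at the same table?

The 67 guests fall into 13 tables.
If each of the 13 tables held at most 5, the total would be at most 13 × 5 = 65 < 67, a contradiction.
So at least one holds ⌈67/13⌉ = 6.

6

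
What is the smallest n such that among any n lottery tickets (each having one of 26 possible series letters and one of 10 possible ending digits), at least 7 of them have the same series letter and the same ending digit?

1561

There are 26 × 10 = 260 (series letter, ending digit) combinations acting as pigeonholes.
With 260 × 6 = 1560 lottery tickets we could place exactly 6 in each, with no (series letter, ending digit) pair reaching 7.
One more forces some (series letter, ending digit) pair to hold 7, so 1560 + 1 = 1561.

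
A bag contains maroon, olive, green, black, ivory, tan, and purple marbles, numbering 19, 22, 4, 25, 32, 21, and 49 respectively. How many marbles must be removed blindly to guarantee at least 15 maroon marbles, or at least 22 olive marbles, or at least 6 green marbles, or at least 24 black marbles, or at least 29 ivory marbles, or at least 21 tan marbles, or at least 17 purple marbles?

127

The worst case stops just short of every target: 14 maroon, 21 olive, all 4 green, 23 black, 28 ivory, 20 tan, 16 purple — 14 + 21 + 4 + 23 + 28 + 20 + 16 = 126 marbles.
One more marble must push some color to its target, so 126 + 1 = 127.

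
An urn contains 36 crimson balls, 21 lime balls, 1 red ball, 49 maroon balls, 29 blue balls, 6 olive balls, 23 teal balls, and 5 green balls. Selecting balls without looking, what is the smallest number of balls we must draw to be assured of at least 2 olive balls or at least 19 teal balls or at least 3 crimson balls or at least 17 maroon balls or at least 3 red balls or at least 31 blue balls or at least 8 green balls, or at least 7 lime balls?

The worst case stops just short of every target: 2 crimson, 6 lime, all 1 red, 16 maroon, all 29 blue, 1 olive, 18 teal, all 5 green — 2 + 6 + 1 + 16 + 29 + 1 + 18 + 5 = 78 balls.
One more ball must push some color to its target, so 78 + 1 = 79.

79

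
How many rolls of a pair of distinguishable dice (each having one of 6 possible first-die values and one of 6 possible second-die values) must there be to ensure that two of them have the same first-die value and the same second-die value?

There are 6 × 6 = 36 (first-die value, second-die value) combinations acting as pigeonholes.
With 36 rolls of a pair of distinguishable dice we could place one in each, avoiding any repeat.
One more forces some (first-die value, second-die value) pair to hold 2, so 36 + 1 = 37.

37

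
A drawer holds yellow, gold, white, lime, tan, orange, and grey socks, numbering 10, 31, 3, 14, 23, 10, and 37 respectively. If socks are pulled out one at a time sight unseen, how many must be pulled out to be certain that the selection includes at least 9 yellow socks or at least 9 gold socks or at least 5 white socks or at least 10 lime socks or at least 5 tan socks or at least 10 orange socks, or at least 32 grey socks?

The worst case stops just short of every target: 8 yellow, 8 gold, all 3 white, 9 lime, 4 tan, 9 orange, 31 grey — 8 + 8 + 3 + 9 + 4 + 9 + 31 = 72 socks.
One more sock must push some color to its target, so 72 + 1 = 73.

73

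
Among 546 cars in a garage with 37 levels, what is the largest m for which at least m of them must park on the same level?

15

If each of the 37 levels held at most 14, the total would be at most 37 × 14 = 518 < 546, a contradiction.
So at least one holds ⌈546/37⌉ = 15.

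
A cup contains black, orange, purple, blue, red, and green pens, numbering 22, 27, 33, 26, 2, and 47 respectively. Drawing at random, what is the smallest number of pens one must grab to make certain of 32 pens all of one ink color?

In the worst case we take at most 31 of each ink color, but all 22 black, all 27 orange, all 26 blue, and all 2 red (fewer than 31), giving 22 + 27 + 31 + 26 + 2 + 31 = 139.
One more pen then forces some ink color to 32, so 139 + 1 = 140.

140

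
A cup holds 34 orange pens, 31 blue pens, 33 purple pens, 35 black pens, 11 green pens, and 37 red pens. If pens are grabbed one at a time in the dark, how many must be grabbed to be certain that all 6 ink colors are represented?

The hardest ink color to obtain is green: we could draw every other pen first — 181 − 11 = 170 pens — without a single green one.
The next draw must be green, so 170 + 1 = 171.

171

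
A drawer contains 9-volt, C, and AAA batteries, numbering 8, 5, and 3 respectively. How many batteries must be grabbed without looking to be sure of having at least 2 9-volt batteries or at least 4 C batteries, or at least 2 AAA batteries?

6

The worst case stops just short of every target: 1 9-volt, 3 C, 1 AAA — 1 + 3 + 1 = 5 batteries.
One more battery must push some type to its target, so 5 + 1 = 6.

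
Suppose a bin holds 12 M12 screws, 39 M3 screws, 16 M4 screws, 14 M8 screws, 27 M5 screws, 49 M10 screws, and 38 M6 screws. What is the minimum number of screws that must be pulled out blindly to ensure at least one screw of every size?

184

The hardest size to obtain is M12: we could draw every other screw first — 195 − 12 = 183 screws — without a single M12 one.
The next draw must be M12, so 183 + 1 = 184.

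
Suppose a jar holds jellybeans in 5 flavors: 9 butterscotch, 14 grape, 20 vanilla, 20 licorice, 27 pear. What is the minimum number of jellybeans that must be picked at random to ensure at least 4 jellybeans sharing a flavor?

16

The worst case takes 3 jellybeans of each flavor without reaching 4 of any: 5 × 3 = 15.
The next jellybean must bring some flavor to 4, so 15 + 1 = 16.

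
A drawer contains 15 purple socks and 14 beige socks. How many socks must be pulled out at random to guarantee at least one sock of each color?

The hardest color to obtain is beige: we could draw every other sock first — 29 − 14 = 15 socks — without a single beige one.
The next draw must be beige, so 15 + 1 = 16.

16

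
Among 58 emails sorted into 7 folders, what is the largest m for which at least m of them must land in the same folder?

The 58 emails fall into 7 folders.
If each of the 7 folders held at most 8, the total would be at most 7 × 8 = 56 < 58, a contradiction.
So at least one holds ⌈58/7⌉ = 9.

9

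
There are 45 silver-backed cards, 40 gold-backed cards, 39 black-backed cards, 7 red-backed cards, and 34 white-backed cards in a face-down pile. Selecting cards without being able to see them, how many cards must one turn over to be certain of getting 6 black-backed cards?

132

The worst case draws every non-black-backed card first: 45 + 40 + 7 + 34 = 126.
The next 6 draws are then forced to be black-backed, giving 126 + 6 = 132.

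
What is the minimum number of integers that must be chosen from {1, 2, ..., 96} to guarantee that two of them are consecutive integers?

Partition {1, …, 96} into 48 pairs: {1,2}, {3,4}, …, {95,96}.
Choosing 48 integers — say the 48 even numbers 2, 4, …, 96 — takes one from each pair and avoids the property.
Choosing 49 forces two into the same pair by pigeonhole, and those are consecutive. So 49.

49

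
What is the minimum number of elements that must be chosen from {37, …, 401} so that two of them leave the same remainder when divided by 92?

Group the integers by remainder mod 92; there are 92 residue classes, each nonempty in this range.
Choosing one from each class (92 integers) avoids any shared remainder.
One more choice must repeat a class, so two differ by a multiple of 92. Hence 92 + 1 = 93.

93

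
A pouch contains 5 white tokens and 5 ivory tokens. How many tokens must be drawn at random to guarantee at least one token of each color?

6

The hardest color to obtain is white: we could draw every other token first — 10 − 5 = 5 tokens — without a single white one.
The next draw must be white, so 5 + 1 = 6.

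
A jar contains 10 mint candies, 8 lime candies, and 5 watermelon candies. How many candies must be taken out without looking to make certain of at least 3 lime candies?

The worst case draws every non-lime candy first: 10 + 5 = 15.
The next 3 draws are then forced to be lime, giving 15 + 3 = 18.

18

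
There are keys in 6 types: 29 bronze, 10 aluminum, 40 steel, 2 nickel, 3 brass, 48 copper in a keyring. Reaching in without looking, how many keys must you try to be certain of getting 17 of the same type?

Treat the 6 types as pigeonholes.
In the worst case we take at most 16 of each type, but all 10 aluminum, all 2 nickel, and all 3 brass (fewer than 16), giving 16 + 10 + 16 + 2 + 3 + 16 = 63.
One more key then forces some type to 17, so 63 + 1 = 64.

64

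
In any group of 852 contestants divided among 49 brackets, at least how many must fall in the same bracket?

18

The 852 contestants fall into 49 brackets.
If each of the 49 brackets held at most 17, the total would be at most 49 × 17 = 833 < 852, a contradiction.
So at least one holds ⌈852/49⌉ = 18.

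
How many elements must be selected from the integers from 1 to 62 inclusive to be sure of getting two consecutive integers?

Partition {1, …, 62} into 31 pairs: {1,2}, {3,4}, …, {61,62}.
Choosing 31 integers — say the 31 even numbers 2, 4, …, 62 — takes one from each pair and avoids the property.
Choosing 32 forces two into the same pair by pigeonhole, and those are consecutive. So 32.

32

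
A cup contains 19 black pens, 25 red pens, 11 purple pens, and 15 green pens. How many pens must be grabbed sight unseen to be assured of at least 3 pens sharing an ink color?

9

The worst case takes 2 pens of each ink color without reaching 3 of any: 4 × 2 = 8.
The next pen must bring some ink color to 3, so 8 + 1 = 9.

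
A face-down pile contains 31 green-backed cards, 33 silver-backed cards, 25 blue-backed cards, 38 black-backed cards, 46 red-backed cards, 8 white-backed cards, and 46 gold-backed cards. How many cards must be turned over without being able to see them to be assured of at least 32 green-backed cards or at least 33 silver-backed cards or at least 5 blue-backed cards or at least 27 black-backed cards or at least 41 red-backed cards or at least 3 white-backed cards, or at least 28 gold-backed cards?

163

Each of the 7 back colors has its own threshold; avoid all of them simultaneously.
The worst case stops just short of every target: 31 green-backed, 32 silver-backed, 4 blue-backed, 26 black-backed, 40 red-backed, 2 white-backed, 27 gold-backed — 31 + 32 + 4 + 26 + 40 + 2 + 27 = 162 cards.
One more card must push some back color to its target, so 162 + 1 = 163.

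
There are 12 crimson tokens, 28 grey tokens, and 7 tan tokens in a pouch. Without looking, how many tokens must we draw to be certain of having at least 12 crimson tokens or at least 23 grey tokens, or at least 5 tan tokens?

38

The worst case stops just short of every target: 11 crimson, 22 grey, 4 tan — 11 + 22 + 4 = 37 tokens.
One more token must push some color to its target, so 37 + 1 = 38.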